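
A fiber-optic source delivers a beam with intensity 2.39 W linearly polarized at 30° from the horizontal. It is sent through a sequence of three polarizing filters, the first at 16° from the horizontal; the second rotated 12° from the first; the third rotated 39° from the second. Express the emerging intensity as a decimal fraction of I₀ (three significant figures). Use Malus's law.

By Malus's law, I₁ = 2.39 W · cos²(14°) = 2.25 W.
I₂ = I₁ · cos²(12°) = 2.25 · 0.9568 = 2.153 W.
I₃ = I₂ · cos²(39°) = 2.153 · 0.604 = 1.3 W.
Transmitted fraction = 0.544.

I/I₀ ≈ 0.544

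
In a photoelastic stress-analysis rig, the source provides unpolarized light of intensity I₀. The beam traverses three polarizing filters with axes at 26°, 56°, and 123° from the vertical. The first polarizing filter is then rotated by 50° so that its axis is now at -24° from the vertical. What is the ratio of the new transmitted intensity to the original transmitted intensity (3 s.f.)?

I_new/I_old ≈ 0.0402

Before rotation:
Unpolarized light through the first polarizer → I₁ = ½ I₀, now polarized at 26°.
I₂ = I₁ cos²(56° − 26°) = 0.5 I₀ · cos²(30°) = 0.375 I₀.
I₃ = I₂ cos²(123° − 56°) = 0.375 I₀ · cos²(67°) = 0.05725 I₀.
After rotation:
Unpolarized light through the first polarizer → I₁ = ½ I₀, now polarized at -24°.
I₂ = I₁ cos²(56° + 24°) = 0.5 I₀ · cos²(80°) = 0.01508 I₀.
I₃ = I₂ cos²(123° − 56°) = 0.01508 I₀ · cos²(67°) = 0.002302 I₀.
Ratio = 0.002302 / 0.05725 = 0.0402.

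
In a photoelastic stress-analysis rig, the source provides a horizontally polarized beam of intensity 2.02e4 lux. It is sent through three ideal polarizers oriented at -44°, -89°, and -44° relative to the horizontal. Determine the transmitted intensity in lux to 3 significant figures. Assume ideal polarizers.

I ≈ 2610 lux

By Malus's law, I₁ = 2.02e4 lux · cos²(44°) = 1.045e+04 lux.
I₂ = I₁ · cos²(45°) = 1.045e+04 · 0.5 = 5226 lux.
I₃ = I₂ · cos²(45°) = 5226 · 0.5 = 2613 lux.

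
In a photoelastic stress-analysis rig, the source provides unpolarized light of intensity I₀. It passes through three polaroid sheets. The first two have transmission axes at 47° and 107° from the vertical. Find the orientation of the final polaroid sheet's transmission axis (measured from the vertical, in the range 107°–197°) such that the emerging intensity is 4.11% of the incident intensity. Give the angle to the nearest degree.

Unpolarized light through the first polarizer → I₁ = ½ I₀, now polarized at 47°.
I₂ = I₁ cos²(107° − 47°) = 0.5 I₀ · cos²(60°) = 0.125 I₀.
Need I₃/I₀ = 0.0411, so cos²(θ − 107°) = 0.0411 / 0.125 = 0.3288.
θ − 107° = arccos(√0.3288) = 55.0°, giving θ ≈ 107 + 55.0 = 162.0°.

θ ≈ 162°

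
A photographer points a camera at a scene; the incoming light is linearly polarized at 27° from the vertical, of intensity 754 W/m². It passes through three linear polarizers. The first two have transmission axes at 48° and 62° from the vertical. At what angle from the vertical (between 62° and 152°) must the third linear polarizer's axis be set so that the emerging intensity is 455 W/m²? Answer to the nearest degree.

I₁ = I₀ cos²(48° − 27°) = I₀ cos²(21°) = 0.8716 I₀.
I₂ = I₁ cos²(62° − 48°) = 0.8716 I₀ · cos²(14°) = 0.8206 I₀.
Target fraction: 455 / 754 W/m² = 0.6034 of I₀.
Need I₃/I₀ = 0.6034, so cos²(θ − 62°) = 0.6034 / 0.8206 = 0.7354.
θ − 62° = arccos(√0.7354) = 31.0°, giving θ ≈ 62 + 31.0 = 93.0°.

θ ≈ 93°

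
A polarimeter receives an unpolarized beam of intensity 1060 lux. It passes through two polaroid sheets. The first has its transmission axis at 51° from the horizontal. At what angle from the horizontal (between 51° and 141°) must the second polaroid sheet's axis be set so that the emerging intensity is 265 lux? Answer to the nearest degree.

Unpolarized light through the first polarizer → I₁ = ½ I₀, now polarized at 51°.
Target fraction: 265 / 1060 lux = 0.25 of I₀.
Need I₂/I₀ = 0.25, so cos²(θ − 51°) = 0.25 / 0.5 = 0.5.
θ − 51° = arccos(√0.5) = 45.0°, giving θ ≈ 51 + 45.0 = 96.0°.

θ ≈ 96°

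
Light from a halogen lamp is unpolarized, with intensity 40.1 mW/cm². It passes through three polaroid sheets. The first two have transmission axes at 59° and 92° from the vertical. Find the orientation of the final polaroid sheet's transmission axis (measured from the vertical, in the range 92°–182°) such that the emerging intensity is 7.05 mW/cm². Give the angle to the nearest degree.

Unpolarized light through the first polarizer → I₁ = ½ I₀, now polarized at 59°.
I₂ = I₁ cos²(92° − 59°) = 0.5 I₀ · cos²(33°) = 0.3517 I₀.
Target fraction: 7.05 / 40.1 mW/cm² = 0.1758 of I₀.
Need I₃/I₀ = 0.1758, so cos²(θ − 92°) = 0.1758 / 0.3517 = 0.4999.
θ − 92° = arccos(√0.4999) = 45.0°, giving θ ≈ 92 + 45.0 = 137.0°.

θ ≈ 137°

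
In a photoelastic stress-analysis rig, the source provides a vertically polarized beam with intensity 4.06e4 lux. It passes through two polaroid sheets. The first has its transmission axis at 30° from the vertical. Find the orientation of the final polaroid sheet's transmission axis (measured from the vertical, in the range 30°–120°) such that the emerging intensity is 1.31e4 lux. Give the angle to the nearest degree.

I₁ = I₀ cos²(30° − 0°) = I₀ cos²(30°) = 0.75 I₀.
Target fraction: 1.31e4 / 4.06e4 lux = 0.3227 of I₀.
Need I₂/I₀ = 0.3227, so cos²(θ − 30°) = 0.3227 / 0.75 = 0.4302.
θ − 30° = arccos(√0.4302) = 49.0°, giving θ ≈ 30 + 49.0 = 79.0°.

θ ≈ 79°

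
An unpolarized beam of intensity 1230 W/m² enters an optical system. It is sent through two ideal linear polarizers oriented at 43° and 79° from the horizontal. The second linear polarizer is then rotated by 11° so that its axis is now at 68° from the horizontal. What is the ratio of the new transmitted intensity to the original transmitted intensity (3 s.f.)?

I_new/I_old ≈ 1.25

Before rotation:
Unpolarized light through the first polarizer → I₁ = ½ I₀, now polarized at 43°.
I₂ = I₁ cos²(79° − 43°) = 0.5 I₀ · cos²(36°) = 0.3273 I₀.
After rotation:
Unpolarized light through the first polarizer → I₁ = ½ I₀, now polarized at 43°.
I₂ = I₁ cos²(68° − 43°) = 0.5 I₀ · cos²(25°) = 0.4107 I₀.
Ratio = 0.4107 / 0.3273 = 1.255.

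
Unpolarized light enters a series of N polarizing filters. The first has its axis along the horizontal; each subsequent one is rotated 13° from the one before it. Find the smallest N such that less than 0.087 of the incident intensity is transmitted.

N = 35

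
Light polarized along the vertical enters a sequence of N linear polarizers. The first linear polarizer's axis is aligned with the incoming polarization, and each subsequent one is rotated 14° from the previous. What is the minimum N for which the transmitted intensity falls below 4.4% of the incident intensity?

N = 53

First polarizer is aligned with the polarization: full transmission.
Each further stage multiplies by cos²(14°) = 0.9415.
After N polarizers: T = 0.9415^(N−1). Require T < 0.044 ⇒ N−1 > ln(0.044)/ln(0.9415) = 51.79, so N−1 ≥ 52 and N = 53.
Check: N=53 gives T = 0.04345 < 0.044; N=52 gives T = 0.04616.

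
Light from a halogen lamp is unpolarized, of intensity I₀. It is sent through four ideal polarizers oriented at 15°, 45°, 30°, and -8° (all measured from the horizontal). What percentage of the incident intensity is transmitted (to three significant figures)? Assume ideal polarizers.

Unpolarized light through the first polarizer → I₁ = ½ I₀, now polarized at 15°.
I₂ = I₁ cos²(45° − 15°) = 0.5 I₀ · cos²(30°) = 0.375 I₀.
I₃ = I₂ cos²(30° − 45°) = 0.375 I₀ · cos²(15°) = 0.3499 I₀.
I₄ = I₃ cos²(-8° − 30°) = 0.3499 I₀ · cos²(38°) = 0.2173 I₀.
That is 21.73% of the incident intensity.

≈ 21.7%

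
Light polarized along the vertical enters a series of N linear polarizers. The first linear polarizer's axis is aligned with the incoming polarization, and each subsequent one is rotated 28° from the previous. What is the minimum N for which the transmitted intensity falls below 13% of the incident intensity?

First polarizer is aligned with the polarization: full transmission.
Each further stage multiplies by cos²(28°) = 0.7796.
After N polarizers: T = 0.7796^(N−1). Require T < 0.13 ⇒ N−1 > ln(0.13)/ln(0.7796) = 8.19, so N−1 ≥ 9 and N = 10.
Check: N=10 gives T = 0.1064 < 0.13; N=9 gives T = 0.1364.

N = 10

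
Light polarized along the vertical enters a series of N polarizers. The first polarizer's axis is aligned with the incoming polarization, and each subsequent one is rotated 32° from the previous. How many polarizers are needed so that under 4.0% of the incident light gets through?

N = 11

First polarizer is aligned with the polarization: full transmission.
Each further stage multiplies by cos²(32°) = 0.7192.
After N polarizers: T = 0.7192^(N−1). Require T < 0.040 ⇒ N−1 > ln(0.040)/ln(0.7192) = 9.76, so N−1 ≥ 10 and N = 11.
Check: N=11 gives T = 0.03702 < 0.040; N=10 gives T = 0.05147.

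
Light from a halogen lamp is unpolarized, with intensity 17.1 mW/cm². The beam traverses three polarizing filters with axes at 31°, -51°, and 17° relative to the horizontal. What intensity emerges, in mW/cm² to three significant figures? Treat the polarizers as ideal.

Unpolarized light through the first polarizer → I₁ = 17.1 mW/cm²/2 = 8.55 mW/cm², polarized at 31°.
I₂ = I₁ · cos²(82°) = 8.55 · 0.01937 = 0.1656 mW/cm².
I₃ = I₂ · cos²(68°) = 0.1656 · 0.1403 = 0.02324 mW/cm².

I ≈ 0.0232 mW/cm²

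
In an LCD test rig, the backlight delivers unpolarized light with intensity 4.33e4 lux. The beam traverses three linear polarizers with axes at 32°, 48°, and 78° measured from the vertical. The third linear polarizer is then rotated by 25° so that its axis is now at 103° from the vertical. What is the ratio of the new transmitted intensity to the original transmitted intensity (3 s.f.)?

Before rotation:
Unpolarized light through the first polarizer → I₁ = ½ I₀, now polarized at 32°.
I₂ = I₁ cos²(48° − 32°) = 0.5 I₀ · cos²(16°) = 0.462 I₀.
I₃ = I₂ cos²(78° − 48°) = 0.462 I₀ · cos²(30°) = 0.3465 I₀.
After rotation:
Unpolarized light through the first polarizer → I₁ = ½ I₀, now polarized at 32°.
I₂ = I₁ cos²(48° − 32°) = 0.5 I₀ · cos²(16°) = 0.462 I₀.
I₃ = I₂ cos²(103° − 48°) = 0.462 I₀ · cos²(55°) = 0.152 I₀.
Ratio = 0.152 / 0.3465 = 0.4387.

I_new/I_old ≈ 0.439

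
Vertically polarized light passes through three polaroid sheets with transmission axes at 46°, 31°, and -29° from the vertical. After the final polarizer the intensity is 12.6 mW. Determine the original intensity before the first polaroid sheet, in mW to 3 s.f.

I₀ ≈ 112 mW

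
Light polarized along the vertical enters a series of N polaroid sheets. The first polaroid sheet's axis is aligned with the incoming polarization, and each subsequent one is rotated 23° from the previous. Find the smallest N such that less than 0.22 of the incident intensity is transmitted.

N = 11

First polarizer is aligned with the polarization: full transmission.
Each further stage multiplies by cos²(23°) = 0.8473.
After N polarizers: T = 0.8473^(N−1). Require T < 0.22 ⇒ N−1 > ln(0.22)/ln(0.8473) = 9.14, so N−1 ≥ 10 and N = 11.
Check: N=11 gives T = 0.1908 < 0.22; N=10 gives T = 0.2251.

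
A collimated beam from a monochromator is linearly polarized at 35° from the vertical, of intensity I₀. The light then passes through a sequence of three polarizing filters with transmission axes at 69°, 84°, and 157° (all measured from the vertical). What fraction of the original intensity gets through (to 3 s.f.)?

I₁ = I₀ cos²(69° − 35°) = I₀ cos²(34°) = 0.6873 I₀.
I₂ = I₁ cos²(84° − 69°) = 0.6873 I₀ · cos²(15°) = 0.6413 I₀.
I₃ = I₂ cos²(157° − 84°) = 0.6413 I₀ · cos²(73°) = 0.05482 I₀.
Transmitted fraction = 0.05482.

≈ 0.0548 I₀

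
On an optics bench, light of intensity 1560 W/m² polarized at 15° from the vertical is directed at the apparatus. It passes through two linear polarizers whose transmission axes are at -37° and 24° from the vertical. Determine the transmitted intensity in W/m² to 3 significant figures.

By Malus's law, I₁ = 1560 W/m² · cos²(52°) = 591.3 W/m².
I₂ = I₁ · cos²(61°) = 591.3 · 0.235 = 139 W/m².

I ≈ 139 W/m²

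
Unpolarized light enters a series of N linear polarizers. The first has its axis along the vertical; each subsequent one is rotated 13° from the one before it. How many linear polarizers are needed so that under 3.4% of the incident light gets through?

First polarizer halves the unpolarized light: factor 1/2.
Each further stage multiplies by cos²(13°) = 0.9494.
After N polarizers: T = 0.5·0.9494^(N−1). Require T < 0.034 ⇒ N−1 > ln(0.034/0.5)/ln(0.9494) = 51.77, so N−1 ≥ 52 and N = 53.
Check: N=53 gives T = 0.03359 < 0.034; N=52 gives T = 0.03538.

N = 53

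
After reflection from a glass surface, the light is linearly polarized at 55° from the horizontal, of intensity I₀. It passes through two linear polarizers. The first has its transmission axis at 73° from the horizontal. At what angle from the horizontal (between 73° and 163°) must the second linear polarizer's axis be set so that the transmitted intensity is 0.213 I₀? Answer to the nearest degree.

I₁ = I₀ cos²(73° − 55°) = I₀ cos²(18°) = 0.9045 I₀.
Need I₂/I₀ = 0.213, so cos²(θ − 73°) = 0.213 / 0.9045 = 0.2355.
θ − 73° = arccos(√0.2355) = 61.0°, giving θ ≈ 73 + 61.0 = 134.0°.

θ ≈ 134°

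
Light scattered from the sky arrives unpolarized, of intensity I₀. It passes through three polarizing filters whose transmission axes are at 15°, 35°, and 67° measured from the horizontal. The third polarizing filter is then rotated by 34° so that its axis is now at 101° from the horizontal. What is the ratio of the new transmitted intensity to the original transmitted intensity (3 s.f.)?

I_new/I_old ≈ 0.230

Before rotation:
Unpolarized light through the first polarizer → I₁ = ½ I₀, now polarized at 15°.
I₂ = I₁ cos²(35° − 15°) = 0.5 I₀ · cos²(20°) = 0.4415 I₀.
I₃ = I₂ cos²(67° − 35°) = 0.4415 I₀ · cos²(32°) = 0.3175 I₀.
After rotation:
Unpolarized light through the first polarizer → I₁ = ½ I₀, now polarized at 15°.
I₂ = I₁ cos²(35° − 15°) = 0.5 I₀ · cos²(20°) = 0.4415 I₀.
I₃ = I₂ cos²(101° − 35°) = 0.4415 I₀ · cos²(66°) = 0.07304 I₀.
Ratio = 0.07304 / 0.3175 = 0.23.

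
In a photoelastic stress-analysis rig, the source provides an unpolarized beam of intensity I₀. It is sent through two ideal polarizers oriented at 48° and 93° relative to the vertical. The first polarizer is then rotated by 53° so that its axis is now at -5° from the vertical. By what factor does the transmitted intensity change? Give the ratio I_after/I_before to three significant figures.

I_new/I_old ≈ 0.0387

Before rotation:
Unpolarized light through the first polarizer → I₁ = ½ I₀, now polarized at 48°.
I₂ = I₁ cos²(93° − 48°) = 0.5 I₀ · cos²(45°) = 0.25 I₀.
After rotation:
Unpolarized light through the first polarizer → I₁ = ½ I₀, now polarized at -5°.
Angle between axes 1 and 2: 82°. I₂ = 0.5 I₀ · cos²(82°) = 0.009685 I₀.
Ratio = 0.009685 / 0.25 = 0.03874.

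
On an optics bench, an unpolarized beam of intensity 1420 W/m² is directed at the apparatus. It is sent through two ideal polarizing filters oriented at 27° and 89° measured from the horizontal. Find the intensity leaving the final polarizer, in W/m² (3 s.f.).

Unpolarized light through the first polarizer → I₁ = 1420 W/m²/2 = 710 W/m², polarized at 27°.
I₂ = I₁ · cos²(62°) = 710 · 0.2204 = 156.5 W/m².

I ≈ 156 W/m²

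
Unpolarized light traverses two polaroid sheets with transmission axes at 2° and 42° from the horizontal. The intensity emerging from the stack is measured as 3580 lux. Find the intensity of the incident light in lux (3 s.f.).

I₀ ≈ 1.22e4 lux

Unpolarized light through the first polarizer → I₁ = ½ I₀, now polarized at 2°.
I₂ = I₁ cos²(42° − 2°) = 0.5 I₀ · cos²(40°) = 0.2934 I₀.
So 3580 lux = 0.2934 I₀, giving I₀ = 3580/0.2934 = 1.22e+04 lux.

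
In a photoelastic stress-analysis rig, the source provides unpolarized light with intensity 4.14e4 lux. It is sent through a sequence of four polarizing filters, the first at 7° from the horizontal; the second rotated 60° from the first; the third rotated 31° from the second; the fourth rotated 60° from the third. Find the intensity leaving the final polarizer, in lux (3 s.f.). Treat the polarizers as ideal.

I ≈ 951 lux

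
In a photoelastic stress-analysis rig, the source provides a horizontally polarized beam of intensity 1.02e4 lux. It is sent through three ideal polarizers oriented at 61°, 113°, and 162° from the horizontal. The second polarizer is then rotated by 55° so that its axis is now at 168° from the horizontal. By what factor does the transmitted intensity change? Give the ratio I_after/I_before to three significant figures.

Before rotation:
By Malus's law, I₁ = I₀ cos²(61° − 0°) = I₀ cos²(61°) = 0.235 I₀.
I₂ = I₁ cos²(113° − 61°) = 0.235 I₀ · cos²(52°) = 0.08909 I₀.
I₃ = I₂ cos²(162° − 113°) = 0.08909 I₀ · cos²(49°) = 0.03835 I₀.
After rotation:
I₁ = I₀ cos²(61° − 0°) = I₀ cos²(61°) = 0.235 I₀.
Angle between axes 1 and 2: 73°. I₂ = 0.235 I₀ · cos²(73°) = 0.02009 I₀.
I₃ = I₂ cos²(162° − 168°) = 0.02009 I₀ · cos²(6°) = 0.01987 I₀.
Ratio = 0.01987 / 0.03835 = 0.5182.

I_new/I_old ≈ 0.518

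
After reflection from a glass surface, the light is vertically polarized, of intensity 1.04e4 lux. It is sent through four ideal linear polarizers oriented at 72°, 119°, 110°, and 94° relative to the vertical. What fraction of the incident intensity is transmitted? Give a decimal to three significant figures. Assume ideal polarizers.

I₁ = 1.04e4 lux · cos²(72°) = 993.1 lux.
I₂ = I₁ · cos²(47°) = 993.1 · 0.4651 = 461.9 lux.
I₃ = I₂ · cos²(9°) = 461.9 · 0.9755 = 450.6 lux.
I₄ = I₃ · cos²(16°) = 450.6 · 0.924 = 416.4 lux.
Transmitted fraction = 0.04004.

I/I₀ ≈ 0.0400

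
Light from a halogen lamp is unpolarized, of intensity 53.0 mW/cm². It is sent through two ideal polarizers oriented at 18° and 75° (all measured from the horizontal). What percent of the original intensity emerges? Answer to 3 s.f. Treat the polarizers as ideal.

Unpolarized light through the first polarizer → I₁ = 53.0 mW/cm²/2 = 26.5 mW/cm², polarized at 18°.
I₂ = I₁ · cos²(57°) = 26.5 · 0.2966 = 7.861 mW/cm².
That is 14.83% of the incident intensity.

≈ 14.8%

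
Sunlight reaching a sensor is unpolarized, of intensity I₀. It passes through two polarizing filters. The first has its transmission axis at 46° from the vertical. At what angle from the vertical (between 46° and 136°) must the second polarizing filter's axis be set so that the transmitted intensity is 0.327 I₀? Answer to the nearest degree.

Unpolarized light through the first polarizer → I₁ = ½ I₀, now polarized at 46°.
Need I₂/I₀ = 0.327, so cos²(θ − 46°) = 0.327 / 0.5 = 0.654.
θ − 46° = arccos(√0.654) = 36.0°, giving θ ≈ 46 + 36.0 = 82.0°.

θ ≈ 82°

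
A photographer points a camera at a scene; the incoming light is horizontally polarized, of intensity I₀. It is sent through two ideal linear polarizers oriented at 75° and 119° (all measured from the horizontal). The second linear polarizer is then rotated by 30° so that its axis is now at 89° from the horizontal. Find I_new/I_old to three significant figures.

I_new/I_old ≈ 1.82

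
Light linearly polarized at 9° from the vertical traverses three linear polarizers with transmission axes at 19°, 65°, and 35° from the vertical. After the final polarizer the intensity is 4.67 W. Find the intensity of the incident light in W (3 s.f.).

I₁ = I₀ cos²(19° − 9°) = I₀ cos²(10°) = 0.9698 I₀.
I₂ = I₁ cos²(65° − 19°) = 0.9698 I₀ · cos²(46°) = 0.468 I₀.
I₃ = I₂ cos²(35° − 65°) = 0.468 I₀ · cos²(30°) = 0.351 I₀.
So 4.67 W = 0.351 I₀, giving I₀ = 4.67/0.351 = 13.3 W.

I₀ ≈ 13.3 W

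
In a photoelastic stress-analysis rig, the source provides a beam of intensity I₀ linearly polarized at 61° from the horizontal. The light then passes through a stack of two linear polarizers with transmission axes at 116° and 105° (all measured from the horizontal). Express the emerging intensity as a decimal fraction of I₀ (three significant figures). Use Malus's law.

≈ 0.317 I₀

By Malus's law, I₁ = I₀ cos²(116° − 61°) = I₀ cos²(55°) = 0.329 I₀.
I₂ = I₁ cos²(105° − 116°) = 0.329 I₀ · cos²(11°) = 0.317 I₀.
Transmitted fraction = 0.317.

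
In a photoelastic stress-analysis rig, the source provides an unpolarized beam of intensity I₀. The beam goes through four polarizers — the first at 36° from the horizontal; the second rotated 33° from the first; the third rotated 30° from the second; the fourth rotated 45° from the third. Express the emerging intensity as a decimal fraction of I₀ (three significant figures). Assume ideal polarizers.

≈ 0.132 I₀

Unpolarized light through the first polarizer → I₁ = ½ I₀, now polarized at 36°.
I₂ = I₁ cos²(33°) = 0.5 · 0.7034 I₀ = 0.3517 I₀.
I₃ = I₂ cos²(30°) = 0.3517 · 0.75 I₀ = 0.2638 I₀.
I₄ = I₃ cos²(45°) = 0.2638 · 0.5 I₀ = 0.1319 I₀.
Transmitted fraction = 0.1319.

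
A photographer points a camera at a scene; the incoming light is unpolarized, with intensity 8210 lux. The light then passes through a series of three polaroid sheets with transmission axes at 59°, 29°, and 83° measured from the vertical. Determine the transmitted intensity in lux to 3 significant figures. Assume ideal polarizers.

I ≈ 1060 lux

Unpolarized light through the first polarizer → I₁ = 8210 lux/2 = 4105 lux, polarized at 59°.
I₂ = I₁ · cos²(30°) = 4105 · 0.75 = 3079 lux.
I₃ = I₂ · cos²(54°) = 3079 · 0.3455 = 1064 lux.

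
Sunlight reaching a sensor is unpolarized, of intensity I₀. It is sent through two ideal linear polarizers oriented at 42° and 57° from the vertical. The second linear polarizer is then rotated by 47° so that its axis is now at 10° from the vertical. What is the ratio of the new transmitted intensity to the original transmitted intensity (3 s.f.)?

I_new/I_old ≈ 0.771

Before rotation:
Unpolarized light through the first polarizer → I₁ = ½ I₀, now polarized at 42°.
I₂ = I₁ cos²(57° − 42°) = 0.5 I₀ · cos²(15°) = 0.4665 I₀.
After rotation:
Unpolarized light through the first polarizer → I₁ = ½ I₀, now polarized at 42°.
I₂ = I₁ cos²(10° − 42°) = 0.5 I₀ · cos²(32°) = 0.3596 I₀.
Ratio = 0.3596 / 0.4665 = 0.7708.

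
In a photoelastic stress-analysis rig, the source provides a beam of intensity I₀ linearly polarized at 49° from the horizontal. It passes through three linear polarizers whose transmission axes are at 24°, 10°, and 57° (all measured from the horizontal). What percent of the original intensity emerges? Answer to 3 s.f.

I₁ = I₀ cos²(24° − 49°) = I₀ cos²(25°) = 0.8214 I₀.
I₂ = I₁ cos²(10° − 24°) = 0.8214 I₀ · cos²(14°) = 0.7733 I₀.
I₃ = I₂ cos²(57° − 10°) = 0.7733 I₀ · cos²(47°) = 0.3597 I₀.
That is 35.97% of the incident intensity.

≈ 36.0%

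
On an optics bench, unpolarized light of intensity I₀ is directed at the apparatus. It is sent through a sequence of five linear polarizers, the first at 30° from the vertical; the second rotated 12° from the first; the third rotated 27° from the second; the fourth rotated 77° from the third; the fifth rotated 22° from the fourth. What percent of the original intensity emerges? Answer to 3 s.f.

Unpolarized light through the first polarizer → I₁ = ½ I₀, now polarized at 30°.
I₂ = I₁ cos²(12°) = 0.5 · 0.9568 I₀ = 0.4784 I₀.
I₃ = I₂ cos²(27°) = 0.4784 · 0.7939 I₀ = 0.3798 I₀.
I₄ = I₃ cos²(77°) = 0.3798 · 0.0506 I₀ = 0.01922 I₀.
I₅ = I₄ cos²(22°) = 0.01922 · 0.8597 I₀ = 0.01652 I₀.
That is 1.652% of the incident intensity.

≈ 1.65%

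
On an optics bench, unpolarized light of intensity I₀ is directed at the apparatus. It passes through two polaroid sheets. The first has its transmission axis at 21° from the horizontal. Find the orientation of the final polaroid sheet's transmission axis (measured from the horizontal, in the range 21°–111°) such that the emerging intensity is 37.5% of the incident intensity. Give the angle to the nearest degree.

Unpolarized light through the first polarizer → I₁ = ½ I₀, now polarized at 21°.
Need I₂/I₀ = 0.375, so cos²(θ − 21°) = 0.375 / 0.5 = 0.75.
θ − 21° = arccos(√0.75) = 30.0°, giving θ ≈ 21 + 30.0 = 51.0°.

θ ≈ 51°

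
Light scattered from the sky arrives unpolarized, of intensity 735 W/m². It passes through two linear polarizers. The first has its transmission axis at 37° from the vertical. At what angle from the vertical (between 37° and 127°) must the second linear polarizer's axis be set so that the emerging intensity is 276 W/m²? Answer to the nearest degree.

θ ≈ 67°

Unpolarized light through the first polarizer → I₁ = ½ I₀, now polarized at 37°.
Target fraction: 276 / 735 W/m² = 0.3755 of I₀.
Need I₂/I₀ = 0.3755, so cos²(θ − 37°) = 0.3755 / 0.5 = 0.751.
θ − 37° = arccos(√0.751) = 29.9°, giving θ ≈ 37 + 29.9 = 66.9°.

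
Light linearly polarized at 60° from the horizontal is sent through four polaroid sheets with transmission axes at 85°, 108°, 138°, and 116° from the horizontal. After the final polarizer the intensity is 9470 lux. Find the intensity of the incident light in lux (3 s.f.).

By Malus's law, I₁ = I₀ cos²(85° − 60°) = I₀ cos²(25°) = 0.8214 I₀.
I₂ = I₁ cos²(108° − 85°) = 0.8214 I₀ · cos²(23°) = 0.696 I₀.
I₃ = I₂ cos²(138° − 108°) = 0.696 I₀ · cos²(30°) = 0.522 I₀.
I₄ = I₃ cos²(116° − 138°) = 0.522 I₀ · cos²(22°) = 0.4487 I₀.
So 9470 lux = 0.4487 I₀, giving I₀ = 9470/0.4487 = 2.11e+04 lux.

I₀ ≈ 2.11e4 lux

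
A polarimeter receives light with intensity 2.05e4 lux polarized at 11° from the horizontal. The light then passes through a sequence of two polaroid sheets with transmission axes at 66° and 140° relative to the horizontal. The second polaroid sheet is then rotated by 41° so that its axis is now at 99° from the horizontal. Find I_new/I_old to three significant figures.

I_new/I_old ≈ 9.26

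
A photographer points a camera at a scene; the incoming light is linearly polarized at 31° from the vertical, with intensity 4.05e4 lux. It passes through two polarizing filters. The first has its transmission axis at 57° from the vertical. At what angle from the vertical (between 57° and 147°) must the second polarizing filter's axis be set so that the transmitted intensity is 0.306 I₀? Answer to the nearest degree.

θ ≈ 109°

I₁ = I₀ cos²(57° − 31°) = I₀ cos²(26°) = 0.8078 I₀.
Need I₂/I₀ = 0.306, so cos²(θ − 57°) = 0.306 / 0.8078 = 0.3788.
θ − 57° = arccos(√0.3788) = 52.0°, giving θ ≈ 57 + 52.0 = 109.0°.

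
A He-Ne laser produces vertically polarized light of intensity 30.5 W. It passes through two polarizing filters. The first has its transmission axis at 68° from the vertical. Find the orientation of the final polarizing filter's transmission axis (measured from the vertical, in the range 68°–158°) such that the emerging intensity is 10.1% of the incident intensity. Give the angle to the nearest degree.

I₁ = I₀ cos²(68° − 0°) = I₀ cos²(68°) = 0.1403 I₀.
Need I₂/I₀ = 0.101, so cos²(θ − 68°) = 0.101 / 0.1403 = 0.7197.
θ − 68° = arccos(√0.7197) = 32.0°, giving θ ≈ 68 + 32.0 = 100.0°.

θ ≈ 100°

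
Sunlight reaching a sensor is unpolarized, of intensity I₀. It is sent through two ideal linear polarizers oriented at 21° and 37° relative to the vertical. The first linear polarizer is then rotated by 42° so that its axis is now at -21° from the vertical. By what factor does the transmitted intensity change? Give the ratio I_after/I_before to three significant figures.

Before rotation:
Unpolarized light through the first polarizer → I₁ = ½ I₀, now polarized at 21°.
I₂ = I₁ cos²(37° − 21°) = 0.5 I₀ · cos²(16°) = 0.462 I₀.
After rotation:
Unpolarized light through the first polarizer → I₁ = ½ I₀, now polarized at -21°.
I₂ = I₁ cos²(37° + 21°) = 0.5 I₀ · cos²(58°) = 0.1404 I₀.
Ratio = 0.1404 / 0.462 = 0.3039.

I_new/I_old ≈ 0.304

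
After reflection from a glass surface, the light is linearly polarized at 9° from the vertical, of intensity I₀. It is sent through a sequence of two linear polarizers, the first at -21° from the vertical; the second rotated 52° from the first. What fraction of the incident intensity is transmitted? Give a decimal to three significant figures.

≈ 0.284 I₀

I₁ = I₀ cos²(-21° − 9°) = I₀ cos²(30°) = 0.75 I₀.
I₂ = I₁ cos²(52°) = 0.75 · 0.379 I₀ = 0.2843 I₀.
Transmitted fraction = 0.2843.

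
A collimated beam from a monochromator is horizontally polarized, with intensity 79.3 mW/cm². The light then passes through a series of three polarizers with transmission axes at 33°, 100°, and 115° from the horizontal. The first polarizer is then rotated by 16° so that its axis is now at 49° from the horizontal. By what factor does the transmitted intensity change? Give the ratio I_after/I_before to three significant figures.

I_new/I_old ≈ 1.59

Before rotation:
I₁ = I₀ cos²(33° − 0°) = I₀ cos²(33°) = 0.7034 I₀.
I₂ = I₁ cos²(100° − 33°) = 0.7034 I₀ · cos²(67°) = 0.1074 I₀.
I₃ = I₂ cos²(115° − 100°) = 0.1074 I₀ · cos²(15°) = 0.1002 I₀.
After rotation:
I₁ = I₀ cos²(49° − 0°) = I₀ cos²(49°) = 0.4304 I₀.
I₂ = I₁ cos²(100° − 49°) = 0.4304 I₀ · cos²(51°) = 0.1705 I₀.
I₃ = I₂ cos²(115° − 100°) = 0.1705 I₀ · cos²(15°) = 0.159 I₀.
Ratio = 0.159 / 0.1002 = 1.587.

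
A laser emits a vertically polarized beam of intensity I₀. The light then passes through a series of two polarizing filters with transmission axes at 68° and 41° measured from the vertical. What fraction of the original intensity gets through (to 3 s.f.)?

≈ 0.111 I₀

I₁ = I₀ cos²(68° − 0°) = I₀ cos²(68°) = 0.1403 I₀.
I₂ = I₁ cos²(41° − 68°) = 0.1403 I₀ · cos²(27°) = 0.1114 I₀.
Transmitted fraction = 0.1114.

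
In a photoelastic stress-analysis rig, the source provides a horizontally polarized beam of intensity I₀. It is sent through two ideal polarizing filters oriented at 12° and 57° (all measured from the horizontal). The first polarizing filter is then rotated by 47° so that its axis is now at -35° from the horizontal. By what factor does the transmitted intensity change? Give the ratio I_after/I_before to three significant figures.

Before rotation:
By Malus's law, I₁ = I₀ cos²(12° − 0°) = I₀ cos²(12°) = 0.9568 I₀.
I₂ = I₁ cos²(57° − 12°) = 0.9568 I₀ · cos²(45°) = 0.4784 I₀.
After rotation:
I₁ = I₀ cos²(-35° − 0°) = I₀ cos²(35°) = 0.671 I₀.
Angle between axes 1 and 2: 88°. I₂ = 0.671 I₀ · cos²(88°) = 0.0008173 I₀.
Ratio = 0.0008173 / 0.4784 = 0.001708.

I_new/I_old ≈ 0.00171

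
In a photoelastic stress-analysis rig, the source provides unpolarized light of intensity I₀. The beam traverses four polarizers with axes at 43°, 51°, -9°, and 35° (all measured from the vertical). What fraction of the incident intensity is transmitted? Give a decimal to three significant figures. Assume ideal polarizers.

≈ 0.0634 I₀

Unpolarized light through the first polarizer → I₁ = ½ I₀, now polarized at 43°.
I₂ = I₁ cos²(51° − 43°) = 0.5 I₀ · cos²(8°) = 0.4903 I₀.
I₃ = I₂ cos²(-9° − 51°) = 0.4903 I₀ · cos²(60°) = 0.1226 I₀.
I₄ = I₃ cos²(35° + 9°) = 0.1226 I₀ · cos²(44°) = 0.06343 I₀.
Transmitted fraction = 0.06343.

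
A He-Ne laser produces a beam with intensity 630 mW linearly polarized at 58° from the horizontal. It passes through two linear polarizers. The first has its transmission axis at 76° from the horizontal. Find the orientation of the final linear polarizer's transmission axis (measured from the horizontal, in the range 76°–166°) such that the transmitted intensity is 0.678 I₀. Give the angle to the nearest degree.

I₁ = I₀ cos²(76° − 58°) = I₀ cos²(18°) = 0.9045 I₀.
Need I₂/I₀ = 0.678, so cos²(θ − 76°) = 0.678 / 0.9045 = 0.7496.
θ − 76° = arccos(√0.7496) = 30.0°, giving θ ≈ 76 + 30.0 = 106.0°.

θ ≈ 106°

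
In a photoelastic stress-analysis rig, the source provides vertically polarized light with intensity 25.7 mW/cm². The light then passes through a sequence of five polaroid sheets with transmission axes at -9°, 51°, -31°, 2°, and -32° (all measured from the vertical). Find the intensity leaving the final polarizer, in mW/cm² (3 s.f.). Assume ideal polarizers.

I ≈ 0.0587 mW/cm²

By Malus's law, I₁ = 25.7 mW/cm² · cos²(9°) = 25.07 mW/cm².
I₂ = I₁ · cos²(60°) = 25.07 · 0.25 = 6.268 mW/cm².
I₃ = I₂ · cos²(82°) = 6.268 · 0.01937 = 0.1214 mW/cm².
I₄ = I₃ · cos²(33°) = 0.1214 · 0.7034 = 0.08539 mW/cm².
I₅ = I₄ · cos²(34°) = 0.08539 · 0.6873 = 0.05869 mW/cm².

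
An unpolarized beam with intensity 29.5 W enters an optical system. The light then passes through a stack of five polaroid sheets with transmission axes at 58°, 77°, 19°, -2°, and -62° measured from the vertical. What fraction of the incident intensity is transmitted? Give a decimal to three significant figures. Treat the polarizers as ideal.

I/I₀ ≈ 0.0274

Unpolarized light through the first polarizer → I₁ = 29.5 W/2 = 14.75 W, polarized at 58°.
I₂ = I₁ · cos²(19°) = 14.75 · 0.894 = 13.19 W.
I₃ = I₂ · cos²(58°) = 13.19 · 0.2808 = 3.703 W.
I₄ = I₃ · cos²(21°) = 3.703 · 0.8716 = 3.227 W.
I₅ = I₄ · cos²(60°) = 3.227 · 0.25 = 0.8069 W.
Transmitted fraction = 0.02735.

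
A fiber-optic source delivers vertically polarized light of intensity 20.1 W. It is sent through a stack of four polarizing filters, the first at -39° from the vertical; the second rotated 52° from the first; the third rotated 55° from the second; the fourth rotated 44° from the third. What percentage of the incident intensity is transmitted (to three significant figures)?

≈ 3.90%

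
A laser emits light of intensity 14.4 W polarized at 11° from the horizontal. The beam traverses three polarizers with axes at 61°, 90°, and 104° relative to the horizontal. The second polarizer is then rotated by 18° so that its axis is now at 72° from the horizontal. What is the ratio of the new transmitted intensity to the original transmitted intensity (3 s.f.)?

Before rotation:
By Malus's law, I₁ = I₀ cos²(61° − 11°) = I₀ cos²(50°) = 0.4132 I₀.
I₂ = I₁ cos²(90° − 61°) = 0.4132 I₀ · cos²(29°) = 0.3161 I₀.
I₃ = I₂ cos²(104° − 90°) = 0.3161 I₀ · cos²(14°) = 0.2976 I₀.
After rotation:
I₁ = I₀ cos²(61° − 11°) = I₀ cos²(50°) = 0.4132 I₀.
I₂ = I₁ cos²(72° − 61°) = 0.4132 I₀ · cos²(11°) = 0.3981 I₀.
I₃ = I₂ cos²(104° − 72°) = 0.3981 I₀ · cos²(32°) = 0.2863 I₀.
Ratio = 0.2863 / 0.2976 = 0.9622.

I_new/I_old ≈ 0.962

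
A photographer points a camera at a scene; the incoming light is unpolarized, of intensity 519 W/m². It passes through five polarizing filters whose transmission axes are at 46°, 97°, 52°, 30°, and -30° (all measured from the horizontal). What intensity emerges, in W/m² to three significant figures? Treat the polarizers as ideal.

Unpolarized light through the first polarizer → I₁ = 519 W/m²/2 = 259.5 W/m², polarized at 46°.
I₂ = I₁ · cos²(51°) = 259.5 · 0.396 = 102.8 W/m².
I₃ = I₂ · cos²(45°) = 102.8 · 0.5 = 51.39 W/m².
I₄ = I₃ · cos²(22°) = 51.39 · 0.8597 = 44.18 W/m².
I₅ = I₄ · cos²(60°) = 44.18 · 0.25 = 11.04 W/m².

I ≈ 11.0 W/m²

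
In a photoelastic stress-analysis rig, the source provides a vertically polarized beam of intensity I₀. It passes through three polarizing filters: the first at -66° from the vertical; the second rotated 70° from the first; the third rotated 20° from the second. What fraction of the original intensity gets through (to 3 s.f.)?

I₁ = I₀ cos²(-66° − 0°) = I₀ cos²(66°) = 0.1654 I₀.
I₂ = I₁ cos²(70°) = 0.1654 · 0.117 I₀ = 0.01935 I₀.
I₃ = I₂ cos²(20°) = 0.01935 · 0.883 I₀ = 0.01709 I₀.
Transmitted fraction = 0.01709.

≈ 0.0171 I₀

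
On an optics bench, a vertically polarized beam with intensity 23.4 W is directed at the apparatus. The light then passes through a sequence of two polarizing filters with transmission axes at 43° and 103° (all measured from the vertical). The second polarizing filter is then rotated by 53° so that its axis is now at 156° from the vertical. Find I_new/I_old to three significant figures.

I_new/I_old ≈ 0.611

Before rotation:
I₁ = I₀ cos²(43° − 0°) = I₀ cos²(43°) = 0.5349 I₀.
I₂ = I₁ cos²(103° − 43°) = 0.5349 I₀ · cos²(60°) = 0.1337 I₀.
After rotation:
I₁ = I₀ cos²(43° − 0°) = I₀ cos²(43°) = 0.5349 I₀.
Angle between axes 1 and 2: 67°. I₂ = 0.5349 I₀ · cos²(67°) = 0.08166 I₀.
Ratio = 0.08166 / 0.1337 = 0.6107.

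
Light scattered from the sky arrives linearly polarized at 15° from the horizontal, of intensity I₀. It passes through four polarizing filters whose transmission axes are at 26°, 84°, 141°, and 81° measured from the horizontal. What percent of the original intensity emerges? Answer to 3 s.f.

≈ 2.01%

I₁ = I₀ cos²(26° − 15°) = I₀ cos²(11°) = 0.9636 I₀.
I₂ = I₁ cos²(84° − 26°) = 0.9636 I₀ · cos²(58°) = 0.2706 I₀.
I₃ = I₂ cos²(141° − 84°) = 0.2706 I₀ · cos²(57°) = 0.08027 I₀.
I₄ = I₃ cos²(81° − 141°) = 0.08027 I₀ · cos²(60°) = 0.02007 I₀.
That is 2.007% of the incident intensity.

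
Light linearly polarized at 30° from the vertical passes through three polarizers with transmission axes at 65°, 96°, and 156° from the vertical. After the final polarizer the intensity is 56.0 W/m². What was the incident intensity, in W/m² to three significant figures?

I₀ ≈ 454 W/m²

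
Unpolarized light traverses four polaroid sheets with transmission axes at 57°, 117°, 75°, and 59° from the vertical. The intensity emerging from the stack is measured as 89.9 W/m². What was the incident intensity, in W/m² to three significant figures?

Unpolarized light through the first polarizer → I₁ = ½ I₀, now polarized at 57°.
I₂ = I₁ cos²(117° − 57°) = 0.5 I₀ · cos²(60°) = 0.125 I₀.
I₃ = I₂ cos²(75° − 117°) = 0.125 I₀ · cos²(42°) = 0.06903 I₀.
I₄ = I₃ cos²(59° − 75°) = 0.06903 I₀ · cos²(16°) = 0.06379 I₀.
So 89.9 W/m² = 0.06379 I₀, giving I₀ = 89.9/0.06379 = 1409 W/m².

I₀ ≈ 1410 W/m²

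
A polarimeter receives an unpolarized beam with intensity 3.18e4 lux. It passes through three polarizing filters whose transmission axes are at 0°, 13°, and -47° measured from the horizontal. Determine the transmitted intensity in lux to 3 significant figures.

I ≈ 3770 lux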